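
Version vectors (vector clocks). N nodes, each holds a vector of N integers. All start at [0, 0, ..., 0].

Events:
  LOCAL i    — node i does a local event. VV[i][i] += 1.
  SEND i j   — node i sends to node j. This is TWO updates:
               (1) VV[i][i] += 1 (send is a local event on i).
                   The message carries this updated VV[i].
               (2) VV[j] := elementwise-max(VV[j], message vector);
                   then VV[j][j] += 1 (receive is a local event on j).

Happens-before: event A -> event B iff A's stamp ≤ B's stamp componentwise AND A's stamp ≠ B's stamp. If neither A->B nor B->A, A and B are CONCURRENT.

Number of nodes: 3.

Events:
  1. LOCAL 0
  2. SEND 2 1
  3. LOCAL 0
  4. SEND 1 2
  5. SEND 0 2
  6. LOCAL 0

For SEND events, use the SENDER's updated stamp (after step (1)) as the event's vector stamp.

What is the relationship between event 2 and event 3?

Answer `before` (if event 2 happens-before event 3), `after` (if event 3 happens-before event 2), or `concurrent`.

Answer: concurrent

Derivation:
Initial: VV[0]=[0, 0, 0]
Initial: VV[1]=[0, 0, 0]
Initial: VV[2]=[0, 0, 0]
Event 1: LOCAL 0: VV[0][0]++ -> VV[0]=[1, 0, 0]
Event 2: SEND 2->1: VV[2][2]++ -> VV[2]=[0, 0, 1], msg_vec=[0, 0, 1]; VV[1]=max(VV[1],msg_vec) then VV[1][1]++ -> VV[1]=[0, 1, 1]
Event 3: LOCAL 0: VV[0][0]++ -> VV[0]=[2, 0, 0]
Event 4: SEND 1->2: VV[1][1]++ -> VV[1]=[0, 2, 1], msg_vec=[0, 2, 1]; VV[2]=max(VV[2],msg_vec) then VV[2][2]++ -> VV[2]=[0, 2, 2]
Event 5: SEND 0->2: VV[0][0]++ -> VV[0]=[3, 0, 0], msg_vec=[3, 0, 0]; VV[2]=max(VV[2],msg_vec) then VV[2][2]++ -> VV[2]=[3, 2, 3]
Event 6: LOCAL 0: VV[0][0]++ -> VV[0]=[4, 0, 0]
Event 2 stamp: [0, 0, 1]
Event 3 stamp: [2, 0, 0]
[0, 0, 1] <= [2, 0, 0]? False
[2, 0, 0] <= [0, 0, 1]? False
Relation: concurrent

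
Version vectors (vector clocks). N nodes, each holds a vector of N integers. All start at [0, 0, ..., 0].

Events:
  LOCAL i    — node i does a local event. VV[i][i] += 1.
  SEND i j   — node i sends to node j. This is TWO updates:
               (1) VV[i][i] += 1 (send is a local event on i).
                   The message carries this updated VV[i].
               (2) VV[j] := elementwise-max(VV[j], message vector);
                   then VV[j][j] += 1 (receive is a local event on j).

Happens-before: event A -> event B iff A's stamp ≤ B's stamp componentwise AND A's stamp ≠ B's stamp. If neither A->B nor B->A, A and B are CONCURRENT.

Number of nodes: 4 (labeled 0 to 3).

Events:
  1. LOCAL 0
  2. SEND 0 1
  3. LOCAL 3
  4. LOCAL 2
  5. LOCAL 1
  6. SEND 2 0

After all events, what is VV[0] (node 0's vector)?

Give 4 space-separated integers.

Answer: 3 0 2 0

Derivation:
Initial: VV[0]=[0, 0, 0, 0]
Initial: VV[1]=[0, 0, 0, 0]
Initial: VV[2]=[0, 0, 0, 0]
Initial: VV[3]=[0, 0, 0, 0]
Event 1: LOCAL 0: VV[0][0]++ -> VV[0]=[1, 0, 0, 0]
Event 2: SEND 0->1: VV[0][0]++ -> VV[0]=[2, 0, 0, 0], msg_vec=[2, 0, 0, 0]; VV[1]=max(VV[1],msg_vec) then VV[1][1]++ -> VV[1]=[2, 1, 0, 0]
Event 3: LOCAL 3: VV[3][3]++ -> VV[3]=[0, 0, 0, 1]
Event 4: LOCAL 2: VV[2][2]++ -> VV[2]=[0, 0, 1, 0]
Event 5: LOCAL 1: VV[1][1]++ -> VV[1]=[2, 2, 0, 0]
Event 6: SEND 2->0: VV[2][2]++ -> VV[2]=[0, 0, 2, 0], msg_vec=[0, 0, 2, 0]; VV[0]=max(VV[0],msg_vec) then VV[0][0]++ -> VV[0]=[3, 0, 2, 0]
Final vectors: VV[0]=[3, 0, 2, 0]; VV[1]=[2, 2, 0, 0]; VV[2]=[0, 0, 2, 0]; VV[3]=[0, 0, 0, 1]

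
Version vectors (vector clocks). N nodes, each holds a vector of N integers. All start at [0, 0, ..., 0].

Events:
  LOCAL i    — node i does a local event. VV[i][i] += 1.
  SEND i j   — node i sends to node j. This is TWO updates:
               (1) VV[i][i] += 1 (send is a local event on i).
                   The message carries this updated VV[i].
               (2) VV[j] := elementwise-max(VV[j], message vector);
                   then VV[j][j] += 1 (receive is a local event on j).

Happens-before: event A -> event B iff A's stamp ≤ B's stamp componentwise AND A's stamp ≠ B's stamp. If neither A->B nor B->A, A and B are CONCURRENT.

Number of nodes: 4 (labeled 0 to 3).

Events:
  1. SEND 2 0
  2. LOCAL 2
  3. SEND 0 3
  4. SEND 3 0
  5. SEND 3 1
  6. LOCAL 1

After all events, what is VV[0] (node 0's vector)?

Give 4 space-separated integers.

Answer: 3 0 1 2

Derivation:
Initial: VV[0]=[0, 0, 0, 0]
Initial: VV[1]=[0, 0, 0, 0]
Initial: VV[2]=[0, 0, 0, 0]
Initial: VV[3]=[0, 0, 0, 0]
Event 1: SEND 2->0: VV[2][2]++ -> VV[2]=[0, 0, 1, 0], msg_vec=[0, 0, 1, 0]; VV[0]=max(VV[0],msg_vec) then VV[0][0]++ -> VV[0]=[1, 0, 1, 0]
Event 2: LOCAL 2: VV[2][2]++ -> VV[2]=[0, 0, 2, 0]
Event 3: SEND 0->3: VV[0][0]++ -> VV[0]=[2, 0, 1, 0], msg_vec=[2, 0, 1, 0]; VV[3]=max(VV[3],msg_vec) then VV[3][3]++ -> VV[3]=[2, 0, 1, 1]
Event 4: SEND 3->0: VV[3][3]++ -> VV[3]=[2, 0, 1, 2], msg_vec=[2, 0, 1, 2]; VV[0]=max(VV[0],msg_vec) then VV[0][0]++ -> VV[0]=[3, 0, 1, 2]
Event 5: SEND 3->1: VV[3][3]++ -> VV[3]=[2, 0, 1, 3], msg_vec=[2, 0, 1, 3]; VV[1]=max(VV[1],msg_vec) then VV[1][1]++ -> VV[1]=[2, 1, 1, 3]
Event 6: LOCAL 1: VV[1][1]++ -> VV[1]=[2, 2, 1, 3]
Final vectors: VV[0]=[3, 0, 1, 2]; VV[1]=[2, 2, 1, 3]; VV[2]=[0, 0, 2, 0]; VV[3]=[2, 0, 1, 3]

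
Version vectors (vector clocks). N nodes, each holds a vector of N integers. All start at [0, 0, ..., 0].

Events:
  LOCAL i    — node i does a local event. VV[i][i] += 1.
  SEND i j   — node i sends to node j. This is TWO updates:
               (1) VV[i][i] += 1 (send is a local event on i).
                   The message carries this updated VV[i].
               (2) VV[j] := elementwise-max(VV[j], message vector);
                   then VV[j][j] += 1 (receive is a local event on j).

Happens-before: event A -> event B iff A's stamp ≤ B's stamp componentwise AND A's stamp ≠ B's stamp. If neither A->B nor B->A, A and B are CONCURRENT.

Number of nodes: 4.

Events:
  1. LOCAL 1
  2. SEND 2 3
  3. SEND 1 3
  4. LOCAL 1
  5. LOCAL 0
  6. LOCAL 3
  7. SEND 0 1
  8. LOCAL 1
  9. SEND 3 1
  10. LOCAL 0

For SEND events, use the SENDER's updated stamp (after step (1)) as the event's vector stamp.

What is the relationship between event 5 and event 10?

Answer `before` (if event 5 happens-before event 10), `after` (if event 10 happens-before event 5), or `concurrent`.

Initial: VV[0]=[0, 0, 0, 0]
Initial: VV[1]=[0, 0, 0, 0]
Initial: VV[2]=[0, 0, 0, 0]
Initial: VV[3]=[0, 0, 0, 0]
Event 1: LOCAL 1: VV[1][1]++ -> VV[1]=[0, 1, 0, 0]
Event 2: SEND 2->3: VV[2][2]++ -> VV[2]=[0, 0, 1, 0], msg_vec=[0, 0, 1, 0]; VV[3]=max(VV[3],msg_vec) then VV[3][3]++ -> VV[3]=[0, 0, 1, 1]
Event 3: SEND 1->3: VV[1][1]++ -> VV[1]=[0, 2, 0, 0], msg_vec=[0, 2, 0, 0]; VV[3]=max(VV[3],msg_vec) then VV[3][3]++ -> VV[3]=[0, 2, 1, 2]
Event 4: LOCAL 1: VV[1][1]++ -> VV[1]=[0, 3, 0, 0]
Event 5: LOCAL 0: VV[0][0]++ -> VV[0]=[1, 0, 0, 0]
Event 6: LOCAL 3: VV[3][3]++ -> VV[3]=[0, 2, 1, 3]
Event 7: SEND 0->1: VV[0][0]++ -> VV[0]=[2, 0, 0, 0], msg_vec=[2, 0, 0, 0]; VV[1]=max(VV[1],msg_vec) then VV[1][1]++ -> VV[1]=[2, 4, 0, 0]
Event 8: LOCAL 1: VV[1][1]++ -> VV[1]=[2, 5, 0, 0]
Event 9: SEND 3->1: VV[3][3]++ -> VV[3]=[0, 2, 1, 4], msg_vec=[0, 2, 1, 4]; VV[1]=max(VV[1],msg_vec) then VV[1][1]++ -> VV[1]=[2, 6, 1, 4]
Event 10: LOCAL 0: VV[0][0]++ -> VV[0]=[3, 0, 0, 0]
Event 5 stamp: [1, 0, 0, 0]
Event 10 stamp: [3, 0, 0, 0]
[1, 0, 0, 0] <= [3, 0, 0, 0]? True
[3, 0, 0, 0] <= [1, 0, 0, 0]? False
Relation: before

Answer: before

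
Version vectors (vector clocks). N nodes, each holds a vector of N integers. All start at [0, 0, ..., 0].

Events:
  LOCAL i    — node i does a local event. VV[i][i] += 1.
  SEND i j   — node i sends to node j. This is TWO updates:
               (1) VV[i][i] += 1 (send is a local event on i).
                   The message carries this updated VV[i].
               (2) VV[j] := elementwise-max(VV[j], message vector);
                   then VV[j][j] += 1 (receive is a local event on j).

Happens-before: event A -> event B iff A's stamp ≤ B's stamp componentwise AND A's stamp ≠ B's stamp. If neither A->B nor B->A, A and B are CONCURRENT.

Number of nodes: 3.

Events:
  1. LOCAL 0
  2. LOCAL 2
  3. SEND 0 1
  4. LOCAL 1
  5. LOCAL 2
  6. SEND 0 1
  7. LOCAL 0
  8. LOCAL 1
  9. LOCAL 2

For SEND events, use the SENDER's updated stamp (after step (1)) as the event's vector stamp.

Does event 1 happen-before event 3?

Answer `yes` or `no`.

Initial: VV[0]=[0, 0, 0]
Initial: VV[1]=[0, 0, 0]
Initial: VV[2]=[0, 0, 0]
Event 1: LOCAL 0: VV[0][0]++ -> VV[0]=[1, 0, 0]
Event 2: LOCAL 2: VV[2][2]++ -> VV[2]=[0, 0, 1]
Event 3: SEND 0->1: VV[0][0]++ -> VV[0]=[2, 0, 0], msg_vec=[2, 0, 0]; VV[1]=max(VV[1],msg_vec) then VV[1][1]++ -> VV[1]=[2, 1, 0]
Event 4: LOCAL 1: VV[1][1]++ -> VV[1]=[2, 2, 0]
Event 5: LOCAL 2: VV[2][2]++ -> VV[2]=[0, 0, 2]
Event 6: SEND 0->1: VV[0][0]++ -> VV[0]=[3, 0, 0], msg_vec=[3, 0, 0]; VV[1]=max(VV[1],msg_vec) then VV[1][1]++ -> VV[1]=[3, 3, 0]
Event 7: LOCAL 0: VV[0][0]++ -> VV[0]=[4, 0, 0]
Event 8: LOCAL 1: VV[1][1]++ -> VV[1]=[3, 4, 0]
Event 9: LOCAL 2: VV[2][2]++ -> VV[2]=[0, 0, 3]
Event 1 stamp: [1, 0, 0]
Event 3 stamp: [2, 0, 0]
[1, 0, 0] <= [2, 0, 0]? True. Equal? False. Happens-before: True

Answer: yes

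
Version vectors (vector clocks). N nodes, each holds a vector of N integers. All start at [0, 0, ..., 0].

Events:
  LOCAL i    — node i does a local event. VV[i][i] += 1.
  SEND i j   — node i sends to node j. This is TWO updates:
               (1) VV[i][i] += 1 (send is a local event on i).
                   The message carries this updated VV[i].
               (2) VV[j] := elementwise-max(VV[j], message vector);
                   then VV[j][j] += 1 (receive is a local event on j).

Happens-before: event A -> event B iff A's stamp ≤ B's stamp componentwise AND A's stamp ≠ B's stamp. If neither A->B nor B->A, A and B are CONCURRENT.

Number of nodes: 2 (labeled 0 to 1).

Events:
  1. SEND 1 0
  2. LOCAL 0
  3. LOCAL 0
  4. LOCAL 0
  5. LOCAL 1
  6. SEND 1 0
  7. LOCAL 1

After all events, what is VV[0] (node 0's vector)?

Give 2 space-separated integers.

Initial: VV[0]=[0, 0]
Initial: VV[1]=[0, 0]
Event 1: SEND 1->0: VV[1][1]++ -> VV[1]=[0, 1], msg_vec=[0, 1]; VV[0]=max(VV[0],msg_vec) then VV[0][0]++ -> VV[0]=[1, 1]
Event 2: LOCAL 0: VV[0][0]++ -> VV[0]=[2, 1]
Event 3: LOCAL 0: VV[0][0]++ -> VV[0]=[3, 1]
Event 4: LOCAL 0: VV[0][0]++ -> VV[0]=[4, 1]
Event 5: LOCAL 1: VV[1][1]++ -> VV[1]=[0, 2]
Event 6: SEND 1->0: VV[1][1]++ -> VV[1]=[0, 3], msg_vec=[0, 3]; VV[0]=max(VV[0],msg_vec) then VV[0][0]++ -> VV[0]=[5, 3]
Event 7: LOCAL 1: VV[1][1]++ -> VV[1]=[0, 4]
Final vectors: VV[0]=[5, 3]; VV[1]=[0, 4]

Answer: 5 3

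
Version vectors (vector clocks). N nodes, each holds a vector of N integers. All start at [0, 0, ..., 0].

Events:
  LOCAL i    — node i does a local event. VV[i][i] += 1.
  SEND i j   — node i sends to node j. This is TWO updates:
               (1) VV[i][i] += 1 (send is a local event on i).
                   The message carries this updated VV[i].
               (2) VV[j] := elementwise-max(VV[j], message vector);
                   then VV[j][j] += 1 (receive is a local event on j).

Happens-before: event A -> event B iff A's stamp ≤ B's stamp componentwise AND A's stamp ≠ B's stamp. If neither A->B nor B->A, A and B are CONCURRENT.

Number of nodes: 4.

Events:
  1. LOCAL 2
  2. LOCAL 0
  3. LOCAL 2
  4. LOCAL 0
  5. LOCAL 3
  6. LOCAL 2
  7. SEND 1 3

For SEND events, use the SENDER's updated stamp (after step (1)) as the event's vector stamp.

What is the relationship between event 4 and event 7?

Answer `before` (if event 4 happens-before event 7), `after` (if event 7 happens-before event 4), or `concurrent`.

Initial: VV[0]=[0, 0, 0, 0]
Initial: VV[1]=[0, 0, 0, 0]
Initial: VV[2]=[0, 0, 0, 0]
Initial: VV[3]=[0, 0, 0, 0]
Event 1: LOCAL 2: VV[2][2]++ -> VV[2]=[0, 0, 1, 0]
Event 2: LOCAL 0: VV[0][0]++ -> VV[0]=[1, 0, 0, 0]
Event 3: LOCAL 2: VV[2][2]++ -> VV[2]=[0, 0, 2, 0]
Event 4: LOCAL 0: VV[0][0]++ -> VV[0]=[2, 0, 0, 0]
Event 5: LOCAL 3: VV[3][3]++ -> VV[3]=[0, 0, 0, 1]
Event 6: LOCAL 2: VV[2][2]++ -> VV[2]=[0, 0, 3, 0]
Event 7: SEND 1->3: VV[1][1]++ -> VV[1]=[0, 1, 0, 0], msg_vec=[0, 1, 0, 0]; VV[3]=max(VV[3],msg_vec) then VV[3][3]++ -> VV[3]=[0, 1, 0, 2]
Event 4 stamp: [2, 0, 0, 0]
Event 7 stamp: [0, 1, 0, 0]
[2, 0, 0, 0] <= [0, 1, 0, 0]? False
[0, 1, 0, 0] <= [2, 0, 0, 0]? False
Relation: concurrent

Answer: concurrent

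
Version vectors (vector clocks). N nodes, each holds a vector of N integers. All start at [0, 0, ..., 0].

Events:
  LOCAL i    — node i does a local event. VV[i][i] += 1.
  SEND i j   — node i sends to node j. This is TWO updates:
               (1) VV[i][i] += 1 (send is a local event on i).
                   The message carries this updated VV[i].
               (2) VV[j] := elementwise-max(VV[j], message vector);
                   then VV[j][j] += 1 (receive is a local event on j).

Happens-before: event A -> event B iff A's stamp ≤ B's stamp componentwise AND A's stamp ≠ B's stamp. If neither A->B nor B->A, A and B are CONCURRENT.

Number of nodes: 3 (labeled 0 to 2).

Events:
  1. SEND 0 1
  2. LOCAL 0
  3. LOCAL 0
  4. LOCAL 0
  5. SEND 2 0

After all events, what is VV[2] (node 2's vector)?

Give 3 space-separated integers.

Initial: VV[0]=[0, 0, 0]
Initial: VV[1]=[0, 0, 0]
Initial: VV[2]=[0, 0, 0]
Event 1: SEND 0->1: VV[0][0]++ -> VV[0]=[1, 0, 0], msg_vec=[1, 0, 0]; VV[1]=max(VV[1],msg_vec) then VV[1][1]++ -> VV[1]=[1, 1, 0]
Event 2: LOCAL 0: VV[0][0]++ -> VV[0]=[2, 0, 0]
Event 3: LOCAL 0: VV[0][0]++ -> VV[0]=[3, 0, 0]
Event 4: LOCAL 0: VV[0][0]++ -> VV[0]=[4, 0, 0]
Event 5: SEND 2->0: VV[2][2]++ -> VV[2]=[0, 0, 1], msg_vec=[0, 0, 1]; VV[0]=max(VV[0],msg_vec) then VV[0][0]++ -> VV[0]=[5, 0, 1]
Final vectors: VV[0]=[5, 0, 1]; VV[1]=[1, 1, 0]; VV[2]=[0, 0, 1]

Answer: 0 0 1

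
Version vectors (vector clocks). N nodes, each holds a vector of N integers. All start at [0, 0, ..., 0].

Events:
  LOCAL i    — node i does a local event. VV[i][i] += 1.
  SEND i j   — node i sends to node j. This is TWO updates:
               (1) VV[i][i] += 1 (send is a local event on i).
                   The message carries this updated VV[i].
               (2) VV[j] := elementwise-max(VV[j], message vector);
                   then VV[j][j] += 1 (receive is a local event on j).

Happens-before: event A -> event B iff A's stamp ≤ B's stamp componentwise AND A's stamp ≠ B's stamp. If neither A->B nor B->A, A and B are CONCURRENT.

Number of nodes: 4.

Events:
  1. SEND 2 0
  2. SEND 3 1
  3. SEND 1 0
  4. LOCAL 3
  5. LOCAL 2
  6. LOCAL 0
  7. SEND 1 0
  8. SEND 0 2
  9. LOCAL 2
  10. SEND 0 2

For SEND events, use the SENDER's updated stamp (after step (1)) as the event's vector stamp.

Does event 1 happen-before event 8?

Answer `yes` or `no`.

Initial: VV[0]=[0, 0, 0, 0]
Initial: VV[1]=[0, 0, 0, 0]
Initial: VV[2]=[0, 0, 0, 0]
Initial: VV[3]=[0, 0, 0, 0]
Event 1: SEND 2->0: VV[2][2]++ -> VV[2]=[0, 0, 1, 0], msg_vec=[0, 0, 1, 0]; VV[0]=max(VV[0],msg_vec) then VV[0][0]++ -> VV[0]=[1, 0, 1, 0]
Event 2: SEND 3->1: VV[3][3]++ -> VV[3]=[0, 0, 0, 1], msg_vec=[0, 0, 0, 1]; VV[1]=max(VV[1],msg_vec) then VV[1][1]++ -> VV[1]=[0, 1, 0, 1]
Event 3: SEND 1->0: VV[1][1]++ -> VV[1]=[0, 2, 0, 1], msg_vec=[0, 2, 0, 1]; VV[0]=max(VV[0],msg_vec) then VV[0][0]++ -> VV[0]=[2, 2, 1, 1]
Event 4: LOCAL 3: VV[3][3]++ -> VV[3]=[0, 0, 0, 2]
Event 5: LOCAL 2: VV[2][2]++ -> VV[2]=[0, 0, 2, 0]
Event 6: LOCAL 0: VV[0][0]++ -> VV[0]=[3, 2, 1, 1]
Event 7: SEND 1->0: VV[1][1]++ -> VV[1]=[0, 3, 0, 1], msg_vec=[0, 3, 0, 1]; VV[0]=max(VV[0],msg_vec) then VV[0][0]++ -> VV[0]=[4, 3, 1, 1]
Event 8: SEND 0->2: VV[0][0]++ -> VV[0]=[5, 3, 1, 1], msg_vec=[5, 3, 1, 1]; VV[2]=max(VV[2],msg_vec) then VV[2][2]++ -> VV[2]=[5, 3, 3, 1]
Event 9: LOCAL 2: VV[2][2]++ -> VV[2]=[5, 3, 4, 1]
Event 10: SEND 0->2: VV[0][0]++ -> VV[0]=[6, 3, 1, 1], msg_vec=[6, 3, 1, 1]; VV[2]=max(VV[2],msg_vec) then VV[2][2]++ -> VV[2]=[6, 3, 5, 1]
Event 1 stamp: [0, 0, 1, 0]
Event 8 stamp: [5, 3, 1, 1]
[0, 0, 1, 0] <= [5, 3, 1, 1]? True. Equal? False. Happens-before: True

Answer: yes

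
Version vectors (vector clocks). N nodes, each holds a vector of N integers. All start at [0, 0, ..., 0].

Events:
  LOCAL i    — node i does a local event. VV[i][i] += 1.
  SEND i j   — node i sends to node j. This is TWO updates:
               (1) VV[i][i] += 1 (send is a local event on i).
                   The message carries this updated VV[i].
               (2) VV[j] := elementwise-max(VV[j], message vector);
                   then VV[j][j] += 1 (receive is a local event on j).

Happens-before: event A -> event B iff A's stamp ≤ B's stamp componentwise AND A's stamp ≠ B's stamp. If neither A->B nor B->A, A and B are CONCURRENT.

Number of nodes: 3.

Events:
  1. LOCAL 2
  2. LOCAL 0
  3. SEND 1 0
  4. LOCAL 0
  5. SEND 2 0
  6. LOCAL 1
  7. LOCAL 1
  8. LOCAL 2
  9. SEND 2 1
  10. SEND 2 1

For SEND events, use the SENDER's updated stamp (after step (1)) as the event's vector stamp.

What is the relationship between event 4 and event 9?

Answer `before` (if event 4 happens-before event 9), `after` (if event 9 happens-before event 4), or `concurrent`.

Initial: VV[0]=[0, 0, 0]
Initial: VV[1]=[0, 0, 0]
Initial: VV[2]=[0, 0, 0]
Event 1: LOCAL 2: VV[2][2]++ -> VV[2]=[0, 0, 1]
Event 2: LOCAL 0: VV[0][0]++ -> VV[0]=[1, 0, 0]
Event 3: SEND 1->0: VV[1][1]++ -> VV[1]=[0, 1, 0], msg_vec=[0, 1, 0]; VV[0]=max(VV[0],msg_vec) then VV[0][0]++ -> VV[0]=[2, 1, 0]
Event 4: LOCAL 0: VV[0][0]++ -> VV[0]=[3, 1, 0]
Event 5: SEND 2->0: VV[2][2]++ -> VV[2]=[0, 0, 2], msg_vec=[0, 0, 2]; VV[0]=max(VV[0],msg_vec) then VV[0][0]++ -> VV[0]=[4, 1, 2]
Event 6: LOCAL 1: VV[1][1]++ -> VV[1]=[0, 2, 0]
Event 7: LOCAL 1: VV[1][1]++ -> VV[1]=[0, 3, 0]
Event 8: LOCAL 2: VV[2][2]++ -> VV[2]=[0, 0, 3]
Event 9: SEND 2->1: VV[2][2]++ -> VV[2]=[0, 0, 4], msg_vec=[0, 0, 4]; VV[1]=max(VV[1],msg_vec) then VV[1][1]++ -> VV[1]=[0, 4, 4]
Event 10: SEND 2->1: VV[2][2]++ -> VV[2]=[0, 0, 5], msg_vec=[0, 0, 5]; VV[1]=max(VV[1],msg_vec) then VV[1][1]++ -> VV[1]=[0, 5, 5]
Event 4 stamp: [3, 1, 0]
Event 9 stamp: [0, 0, 4]
[3, 1, 0] <= [0, 0, 4]? False
[0, 0, 4] <= [3, 1, 0]? False
Relation: concurrent

Answer: concurrent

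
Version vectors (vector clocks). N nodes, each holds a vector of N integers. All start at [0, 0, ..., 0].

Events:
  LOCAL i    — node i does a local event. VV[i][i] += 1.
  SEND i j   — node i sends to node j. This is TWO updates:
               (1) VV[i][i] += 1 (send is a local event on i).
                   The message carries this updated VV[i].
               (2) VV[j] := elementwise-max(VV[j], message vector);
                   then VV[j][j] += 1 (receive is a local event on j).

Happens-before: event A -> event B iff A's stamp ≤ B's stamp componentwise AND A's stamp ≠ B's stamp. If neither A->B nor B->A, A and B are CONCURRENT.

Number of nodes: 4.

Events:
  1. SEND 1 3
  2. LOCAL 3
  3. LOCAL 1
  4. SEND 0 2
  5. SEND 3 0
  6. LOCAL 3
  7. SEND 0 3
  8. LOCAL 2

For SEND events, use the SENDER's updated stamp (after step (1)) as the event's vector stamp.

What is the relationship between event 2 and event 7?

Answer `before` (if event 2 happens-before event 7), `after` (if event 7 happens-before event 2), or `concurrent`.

Initial: VV[0]=[0, 0, 0, 0]
Initial: VV[1]=[0, 0, 0, 0]
Initial: VV[2]=[0, 0, 0, 0]
Initial: VV[3]=[0, 0, 0, 0]
Event 1: SEND 1->3: VV[1][1]++ -> VV[1]=[0, 1, 0, 0], msg_vec=[0, 1, 0, 0]; VV[3]=max(VV[3],msg_vec) then VV[3][3]++ -> VV[3]=[0, 1, 0, 1]
Event 2: LOCAL 3: VV[3][3]++ -> VV[3]=[0, 1, 0, 2]
Event 3: LOCAL 1: VV[1][1]++ -> VV[1]=[0, 2, 0, 0]
Event 4: SEND 0->2: VV[0][0]++ -> VV[0]=[1, 0, 0, 0], msg_vec=[1, 0, 0, 0]; VV[2]=max(VV[2],msg_vec) then VV[2][2]++ -> VV[2]=[1, 0, 1, 0]
Event 5: SEND 3->0: VV[3][3]++ -> VV[3]=[0, 1, 0, 3], msg_vec=[0, 1, 0, 3]; VV[0]=max(VV[0],msg_vec) then VV[0][0]++ -> VV[0]=[2, 1, 0, 3]
Event 6: LOCAL 3: VV[3][3]++ -> VV[3]=[0, 1, 0, 4]
Event 7: SEND 0->3: VV[0][0]++ -> VV[0]=[3, 1, 0, 3], msg_vec=[3, 1, 0, 3]; VV[3]=max(VV[3],msg_vec) then VV[3][3]++ -> VV[3]=[3, 1, 0, 5]
Event 8: LOCAL 2: VV[2][2]++ -> VV[2]=[1, 0, 2, 0]
Event 2 stamp: [0, 1, 0, 2]
Event 7 stamp: [3, 1, 0, 3]
[0, 1, 0, 2] <= [3, 1, 0, 3]? True
[3, 1, 0, 3] <= [0, 1, 0, 2]? False
Relation: before

Answer: before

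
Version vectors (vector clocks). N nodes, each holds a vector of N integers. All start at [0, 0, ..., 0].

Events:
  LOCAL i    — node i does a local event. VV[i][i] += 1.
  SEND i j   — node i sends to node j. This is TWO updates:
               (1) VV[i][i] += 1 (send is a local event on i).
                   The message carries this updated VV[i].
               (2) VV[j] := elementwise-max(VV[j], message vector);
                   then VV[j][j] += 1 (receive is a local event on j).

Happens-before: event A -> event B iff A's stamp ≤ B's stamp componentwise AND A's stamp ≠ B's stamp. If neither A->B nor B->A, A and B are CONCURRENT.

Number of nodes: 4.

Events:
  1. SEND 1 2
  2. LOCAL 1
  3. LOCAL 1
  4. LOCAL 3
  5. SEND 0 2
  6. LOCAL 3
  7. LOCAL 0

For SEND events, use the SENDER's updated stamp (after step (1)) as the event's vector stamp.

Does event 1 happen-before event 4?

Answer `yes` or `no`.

Initial: VV[0]=[0, 0, 0, 0]
Initial: VV[1]=[0, 0, 0, 0]
Initial: VV[2]=[0, 0, 0, 0]
Initial: VV[3]=[0, 0, 0, 0]
Event 1: SEND 1->2: VV[1][1]++ -> VV[1]=[0, 1, 0, 0], msg_vec=[0, 1, 0, 0]; VV[2]=max(VV[2],msg_vec) then VV[2][2]++ -> VV[2]=[0, 1, 1, 0]
Event 2: LOCAL 1: VV[1][1]++ -> VV[1]=[0, 2, 0, 0]
Event 3: LOCAL 1: VV[1][1]++ -> VV[1]=[0, 3, 0, 0]
Event 4: LOCAL 3: VV[3][3]++ -> VV[3]=[0, 0, 0, 1]
Event 5: SEND 0->2: VV[0][0]++ -> VV[0]=[1, 0, 0, 0], msg_vec=[1, 0, 0, 0]; VV[2]=max(VV[2],msg_vec) then VV[2][2]++ -> VV[2]=[1, 1, 2, 0]
Event 6: LOCAL 3: VV[3][3]++ -> VV[3]=[0, 0, 0, 2]
Event 7: LOCAL 0: VV[0][0]++ -> VV[0]=[2, 0, 0, 0]
Event 1 stamp: [0, 1, 0, 0]
Event 4 stamp: [0, 0, 0, 1]
[0, 1, 0, 0] <= [0, 0, 0, 1]? False. Equal? False. Happens-before: False

Answer: no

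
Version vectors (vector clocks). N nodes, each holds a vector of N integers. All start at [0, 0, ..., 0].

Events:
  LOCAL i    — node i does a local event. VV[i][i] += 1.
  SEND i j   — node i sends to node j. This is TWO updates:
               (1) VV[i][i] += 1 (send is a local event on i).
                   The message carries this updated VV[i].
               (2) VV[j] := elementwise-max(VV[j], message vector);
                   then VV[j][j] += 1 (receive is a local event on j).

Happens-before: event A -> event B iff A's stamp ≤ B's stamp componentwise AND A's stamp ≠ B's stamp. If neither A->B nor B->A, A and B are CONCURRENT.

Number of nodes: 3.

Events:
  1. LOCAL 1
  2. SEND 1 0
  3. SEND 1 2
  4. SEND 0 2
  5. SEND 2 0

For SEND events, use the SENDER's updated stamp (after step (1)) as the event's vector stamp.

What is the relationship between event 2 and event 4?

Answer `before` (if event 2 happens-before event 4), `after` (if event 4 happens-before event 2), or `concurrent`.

Initial: VV[0]=[0, 0, 0]
Initial: VV[1]=[0, 0, 0]
Initial: VV[2]=[0, 0, 0]
Event 1: LOCAL 1: VV[1][1]++ -> VV[1]=[0, 1, 0]
Event 2: SEND 1->0: VV[1][1]++ -> VV[1]=[0, 2, 0], msg_vec=[0, 2, 0]; VV[0]=max(VV[0],msg_vec) then VV[0][0]++ -> VV[0]=[1, 2, 0]
Event 3: SEND 1->2: VV[1][1]++ -> VV[1]=[0, 3, 0], msg_vec=[0, 3, 0]; VV[2]=max(VV[2],msg_vec) then VV[2][2]++ -> VV[2]=[0, 3, 1]
Event 4: SEND 0->2: VV[0][0]++ -> VV[0]=[2, 2, 0], msg_vec=[2, 2, 0]; VV[2]=max(VV[2],msg_vec) then VV[2][2]++ -> VV[2]=[2, 3, 2]
Event 5: SEND 2->0: VV[2][2]++ -> VV[2]=[2, 3, 3], msg_vec=[2, 3, 3]; VV[0]=max(VV[0],msg_vec) then VV[0][0]++ -> VV[0]=[3, 3, 3]
Event 2 stamp: [0, 2, 0]
Event 4 stamp: [2, 2, 0]
[0, 2, 0] <= [2, 2, 0]? True
[2, 2, 0] <= [0, 2, 0]? False
Relation: before

Answer: before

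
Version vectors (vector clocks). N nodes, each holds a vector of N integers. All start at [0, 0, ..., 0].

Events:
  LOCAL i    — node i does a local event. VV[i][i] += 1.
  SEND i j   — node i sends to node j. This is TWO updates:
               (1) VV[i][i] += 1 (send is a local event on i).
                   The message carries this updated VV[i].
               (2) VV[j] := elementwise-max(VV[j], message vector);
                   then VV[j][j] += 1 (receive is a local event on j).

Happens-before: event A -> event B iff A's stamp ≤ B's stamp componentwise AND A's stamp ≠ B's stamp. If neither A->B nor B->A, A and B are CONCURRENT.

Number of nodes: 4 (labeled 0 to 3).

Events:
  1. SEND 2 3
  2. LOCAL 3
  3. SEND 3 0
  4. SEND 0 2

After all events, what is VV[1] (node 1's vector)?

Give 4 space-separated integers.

Answer: 0 0 0 0

Derivation:
Initial: VV[0]=[0, 0, 0, 0]
Initial: VV[1]=[0, 0, 0, 0]
Initial: VV[2]=[0, 0, 0, 0]
Initial: VV[3]=[0, 0, 0, 0]
Event 1: SEND 2->3: VV[2][2]++ -> VV[2]=[0, 0, 1, 0], msg_vec=[0, 0, 1, 0]; VV[3]=max(VV[3],msg_vec) then VV[3][3]++ -> VV[3]=[0, 0, 1, 1]
Event 2: LOCAL 3: VV[3][3]++ -> VV[3]=[0, 0, 1, 2]
Event 3: SEND 3->0: VV[3][3]++ -> VV[3]=[0, 0, 1, 3], msg_vec=[0, 0, 1, 3]; VV[0]=max(VV[0],msg_vec) then VV[0][0]++ -> VV[0]=[1, 0, 1, 3]
Event 4: SEND 0->2: VV[0][0]++ -> VV[0]=[2, 0, 1, 3], msg_vec=[2, 0, 1, 3]; VV[2]=max(VV[2],msg_vec) then VV[2][2]++ -> VV[2]=[2, 0, 2, 3]
Final vectors: VV[0]=[2, 0, 1, 3]; VV[1]=[0, 0, 0, 0]; VV[2]=[2, 0, 2, 3]; VV[3]=[0, 0, 1, 3]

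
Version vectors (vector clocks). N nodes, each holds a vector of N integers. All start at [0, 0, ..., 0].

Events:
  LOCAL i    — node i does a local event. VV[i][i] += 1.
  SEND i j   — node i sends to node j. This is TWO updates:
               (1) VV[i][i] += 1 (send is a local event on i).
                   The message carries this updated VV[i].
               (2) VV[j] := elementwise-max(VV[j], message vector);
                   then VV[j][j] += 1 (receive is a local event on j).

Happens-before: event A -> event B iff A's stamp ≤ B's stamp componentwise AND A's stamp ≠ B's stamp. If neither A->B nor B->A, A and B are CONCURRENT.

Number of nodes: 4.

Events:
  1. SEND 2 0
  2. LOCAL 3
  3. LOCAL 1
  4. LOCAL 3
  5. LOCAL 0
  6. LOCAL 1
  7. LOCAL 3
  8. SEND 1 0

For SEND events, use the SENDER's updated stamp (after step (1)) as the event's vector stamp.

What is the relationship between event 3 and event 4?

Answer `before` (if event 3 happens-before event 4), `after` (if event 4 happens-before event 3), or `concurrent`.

Answer: concurrent

Derivation:
Initial: VV[0]=[0, 0, 0, 0]
Initial: VV[1]=[0, 0, 0, 0]
Initial: VV[2]=[0, 0, 0, 0]
Initial: VV[3]=[0, 0, 0, 0]
Event 1: SEND 2->0: VV[2][2]++ -> VV[2]=[0, 0, 1, 0], msg_vec=[0, 0, 1, 0]; VV[0]=max(VV[0],msg_vec) then VV[0][0]++ -> VV[0]=[1, 0, 1, 0]
Event 2: LOCAL 3: VV[3][3]++ -> VV[3]=[0, 0, 0, 1]
Event 3: LOCAL 1: VV[1][1]++ -> VV[1]=[0, 1, 0, 0]
Event 4: LOCAL 3: VV[3][3]++ -> VV[3]=[0, 0, 0, 2]
Event 5: LOCAL 0: VV[0][0]++ -> VV[0]=[2, 0, 1, 0]
Event 6: LOCAL 1: VV[1][1]++ -> VV[1]=[0, 2, 0, 0]
Event 7: LOCAL 3: VV[3][3]++ -> VV[3]=[0, 0, 0, 3]
Event 8: SEND 1->0: VV[1][1]++ -> VV[1]=[0, 3, 0, 0], msg_vec=[0, 3, 0, 0]; VV[0]=max(VV[0],msg_vec) then VV[0][0]++ -> VV[0]=[3, 3, 1, 0]
Event 3 stamp: [0, 1, 0, 0]
Event 4 stamp: [0, 0, 0, 2]
[0, 1, 0, 0] <= [0, 0, 0, 2]? False
[0, 0, 0, 2] <= [0, 1, 0, 0]? False
Relation: concurrent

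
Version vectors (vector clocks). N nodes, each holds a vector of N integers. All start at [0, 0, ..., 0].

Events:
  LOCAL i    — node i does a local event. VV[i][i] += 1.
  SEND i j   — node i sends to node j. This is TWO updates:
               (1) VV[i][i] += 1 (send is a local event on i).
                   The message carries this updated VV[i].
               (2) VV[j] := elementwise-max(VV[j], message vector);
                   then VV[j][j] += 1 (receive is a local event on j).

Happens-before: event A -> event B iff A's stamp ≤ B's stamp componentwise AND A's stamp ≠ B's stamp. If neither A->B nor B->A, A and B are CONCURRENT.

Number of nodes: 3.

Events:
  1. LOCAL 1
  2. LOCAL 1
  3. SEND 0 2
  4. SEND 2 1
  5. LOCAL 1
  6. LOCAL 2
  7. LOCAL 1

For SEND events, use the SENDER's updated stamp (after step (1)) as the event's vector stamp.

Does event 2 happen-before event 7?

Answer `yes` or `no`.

Initial: VV[0]=[0, 0, 0]
Initial: VV[1]=[0, 0, 0]
Initial: VV[2]=[0, 0, 0]
Event 1: LOCAL 1: VV[1][1]++ -> VV[1]=[0, 1, 0]
Event 2: LOCAL 1: VV[1][1]++ -> VV[1]=[0, 2, 0]
Event 3: SEND 0->2: VV[0][0]++ -> VV[0]=[1, 0, 0], msg_vec=[1, 0, 0]; VV[2]=max(VV[2],msg_vec) then VV[2][2]++ -> VV[2]=[1, 0, 1]
Event 4: SEND 2->1: VV[2][2]++ -> VV[2]=[1, 0, 2], msg_vec=[1, 0, 2]; VV[1]=max(VV[1],msg_vec) then VV[1][1]++ -> VV[1]=[1, 3, 2]
Event 5: LOCAL 1: VV[1][1]++ -> VV[1]=[1, 4, 2]
Event 6: LOCAL 2: VV[2][2]++ -> VV[2]=[1, 0, 3]
Event 7: LOCAL 1: VV[1][1]++ -> VV[1]=[1, 5, 2]
Event 2 stamp: [0, 2, 0]
Event 7 stamp: [1, 5, 2]
[0, 2, 0] <= [1, 5, 2]? True. Equal? False. Happens-before: True

Answer: yes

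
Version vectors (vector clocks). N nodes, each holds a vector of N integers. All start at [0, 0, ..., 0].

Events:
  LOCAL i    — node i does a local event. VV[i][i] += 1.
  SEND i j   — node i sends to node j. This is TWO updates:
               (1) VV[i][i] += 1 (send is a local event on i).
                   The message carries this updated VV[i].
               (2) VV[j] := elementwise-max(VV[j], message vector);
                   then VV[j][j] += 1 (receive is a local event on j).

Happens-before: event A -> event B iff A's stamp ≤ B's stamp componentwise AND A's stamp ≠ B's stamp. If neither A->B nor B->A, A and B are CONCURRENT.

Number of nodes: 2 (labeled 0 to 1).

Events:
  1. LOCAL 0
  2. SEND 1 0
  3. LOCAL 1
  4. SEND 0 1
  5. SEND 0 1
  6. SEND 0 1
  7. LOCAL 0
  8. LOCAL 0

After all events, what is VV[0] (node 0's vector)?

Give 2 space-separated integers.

Answer: 7 1

Derivation:
Initial: VV[0]=[0, 0]
Initial: VV[1]=[0, 0]
Event 1: LOCAL 0: VV[0][0]++ -> VV[0]=[1, 0]
Event 2: SEND 1->0: VV[1][1]++ -> VV[1]=[0, 1], msg_vec=[0, 1]; VV[0]=max(VV[0],msg_vec) then VV[0][0]++ -> VV[0]=[2, 1]
Event 3: LOCAL 1: VV[1][1]++ -> VV[1]=[0, 2]
Event 4: SEND 0->1: VV[0][0]++ -> VV[0]=[3, 1], msg_vec=[3, 1]; VV[1]=max(VV[1],msg_vec) then VV[1][1]++ -> VV[1]=[3, 3]
Event 5: SEND 0->1: VV[0][0]++ -> VV[0]=[4, 1], msg_vec=[4, 1]; VV[1]=max(VV[1],msg_vec) then VV[1][1]++ -> VV[1]=[4, 4]
Event 6: SEND 0->1: VV[0][0]++ -> VV[0]=[5, 1], msg_vec=[5, 1]; VV[1]=max(VV[1],msg_vec) then VV[1][1]++ -> VV[1]=[5, 5]
Event 7: LOCAL 0: VV[0][0]++ -> VV[0]=[6, 1]
Event 8: LOCAL 0: VV[0][0]++ -> VV[0]=[7, 1]
Final vectors: VV[0]=[7, 1]; VV[1]=[5, 5]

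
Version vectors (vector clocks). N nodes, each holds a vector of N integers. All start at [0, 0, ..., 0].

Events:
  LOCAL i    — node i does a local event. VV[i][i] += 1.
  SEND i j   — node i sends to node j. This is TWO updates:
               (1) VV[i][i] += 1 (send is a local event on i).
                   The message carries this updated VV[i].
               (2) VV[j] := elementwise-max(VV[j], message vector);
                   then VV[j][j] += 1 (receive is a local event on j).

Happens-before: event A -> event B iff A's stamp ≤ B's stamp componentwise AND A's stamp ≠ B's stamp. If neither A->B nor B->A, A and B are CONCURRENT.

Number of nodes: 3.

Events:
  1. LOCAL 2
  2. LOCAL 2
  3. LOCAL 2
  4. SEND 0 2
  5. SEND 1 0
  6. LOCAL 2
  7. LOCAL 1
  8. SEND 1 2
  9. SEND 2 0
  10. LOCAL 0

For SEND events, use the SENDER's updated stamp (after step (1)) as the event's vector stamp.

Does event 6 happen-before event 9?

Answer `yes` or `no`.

Initial: VV[0]=[0, 0, 0]
Initial: VV[1]=[0, 0, 0]
Initial: VV[2]=[0, 0, 0]
Event 1: LOCAL 2: VV[2][2]++ -> VV[2]=[0, 0, 1]
Event 2: LOCAL 2: VV[2][2]++ -> VV[2]=[0, 0, 2]
Event 3: LOCAL 2: VV[2][2]++ -> VV[2]=[0, 0, 3]
Event 4: SEND 0->2: VV[0][0]++ -> VV[0]=[1, 0, 0], msg_vec=[1, 0, 0]; VV[2]=max(VV[2],msg_vec) then VV[2][2]++ -> VV[2]=[1, 0, 4]
Event 5: SEND 1->0: VV[1][1]++ -> VV[1]=[0, 1, 0], msg_vec=[0, 1, 0]; VV[0]=max(VV[0],msg_vec) then VV[0][0]++ -> VV[0]=[2, 1, 0]
Event 6: LOCAL 2: VV[2][2]++ -> VV[2]=[1, 0, 5]
Event 7: LOCAL 1: VV[1][1]++ -> VV[1]=[0, 2, 0]
Event 8: SEND 1->2: VV[1][1]++ -> VV[1]=[0, 3, 0], msg_vec=[0, 3, 0]; VV[2]=max(VV[2],msg_vec) then VV[2][2]++ -> VV[2]=[1, 3, 6]
Event 9: SEND 2->0: VV[2][2]++ -> VV[2]=[1, 3, 7], msg_vec=[1, 3, 7]; VV[0]=max(VV[0],msg_vec) then VV[0][0]++ -> VV[0]=[3, 3, 7]
Event 10: LOCAL 0: VV[0][0]++ -> VV[0]=[4, 3, 7]
Event 6 stamp: [1, 0, 5]
Event 9 stamp: [1, 3, 7]
[1, 0, 5] <= [1, 3, 7]? True. Equal? False. Happens-before: True

Answer: yes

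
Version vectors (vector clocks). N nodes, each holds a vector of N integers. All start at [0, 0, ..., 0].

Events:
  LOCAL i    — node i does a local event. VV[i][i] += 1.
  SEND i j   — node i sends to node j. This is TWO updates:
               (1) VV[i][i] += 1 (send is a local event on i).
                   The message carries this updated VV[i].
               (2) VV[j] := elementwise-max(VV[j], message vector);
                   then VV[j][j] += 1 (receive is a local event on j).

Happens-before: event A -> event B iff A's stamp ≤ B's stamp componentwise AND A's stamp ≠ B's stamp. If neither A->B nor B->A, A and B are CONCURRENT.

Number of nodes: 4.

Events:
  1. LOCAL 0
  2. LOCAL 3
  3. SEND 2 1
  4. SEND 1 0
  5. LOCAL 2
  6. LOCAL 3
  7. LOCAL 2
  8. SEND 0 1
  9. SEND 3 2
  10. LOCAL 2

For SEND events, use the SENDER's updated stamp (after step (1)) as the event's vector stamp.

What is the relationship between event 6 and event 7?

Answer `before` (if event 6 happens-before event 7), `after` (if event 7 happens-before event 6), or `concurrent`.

Initial: VV[0]=[0, 0, 0, 0]
Initial: VV[1]=[0, 0, 0, 0]
Initial: VV[2]=[0, 0, 0, 0]
Initial: VV[3]=[0, 0, 0, 0]
Event 1: LOCAL 0: VV[0][0]++ -> VV[0]=[1, 0, 0, 0]
Event 2: LOCAL 3: VV[3][3]++ -> VV[3]=[0, 0, 0, 1]
Event 3: SEND 2->1: VV[2][2]++ -> VV[2]=[0, 0, 1, 0], msg_vec=[0, 0, 1, 0]; VV[1]=max(VV[1],msg_vec) then VV[1][1]++ -> VV[1]=[0, 1, 1, 0]
Event 4: SEND 1->0: VV[1][1]++ -> VV[1]=[0, 2, 1, 0], msg_vec=[0, 2, 1, 0]; VV[0]=max(VV[0],msg_vec) then VV[0][0]++ -> VV[0]=[2, 2, 1, 0]
Event 5: LOCAL 2: VV[2][2]++ -> VV[2]=[0, 0, 2, 0]
Event 6: LOCAL 3: VV[3][3]++ -> VV[3]=[0, 0, 0, 2]
Event 7: LOCAL 2: VV[2][2]++ -> VV[2]=[0, 0, 3, 0]
Event 8: SEND 0->1: VV[0][0]++ -> VV[0]=[3, 2, 1, 0], msg_vec=[3, 2, 1, 0]; VV[1]=max(VV[1],msg_vec) then VV[1][1]++ -> VV[1]=[3, 3, 1, 0]
Event 9: SEND 3->2: VV[3][3]++ -> VV[3]=[0, 0, 0, 3], msg_vec=[0, 0, 0, 3]; VV[2]=max(VV[2],msg_vec) then VV[2][2]++ -> VV[2]=[0, 0, 4, 3]
Event 10: LOCAL 2: VV[2][2]++ -> VV[2]=[0, 0, 5, 3]
Event 6 stamp: [0, 0, 0, 2]
Event 7 stamp: [0, 0, 3, 0]
[0, 0, 0, 2] <= [0, 0, 3, 0]? False
[0, 0, 3, 0] <= [0, 0, 0, 2]? False
Relation: concurrent

Answer: concurrent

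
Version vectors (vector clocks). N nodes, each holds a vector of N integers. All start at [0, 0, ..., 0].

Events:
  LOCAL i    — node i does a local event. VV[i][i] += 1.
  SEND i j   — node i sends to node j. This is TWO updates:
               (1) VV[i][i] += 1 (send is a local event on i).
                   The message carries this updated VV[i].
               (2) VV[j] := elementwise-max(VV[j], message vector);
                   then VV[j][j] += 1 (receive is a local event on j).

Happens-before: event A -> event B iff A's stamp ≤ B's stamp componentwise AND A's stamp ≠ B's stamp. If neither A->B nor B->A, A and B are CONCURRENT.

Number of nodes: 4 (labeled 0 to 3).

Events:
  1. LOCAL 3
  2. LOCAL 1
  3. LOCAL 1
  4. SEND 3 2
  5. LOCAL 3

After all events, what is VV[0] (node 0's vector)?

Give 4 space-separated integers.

Initial: VV[0]=[0, 0, 0, 0]
Initial: VV[1]=[0, 0, 0, 0]
Initial: VV[2]=[0, 0, 0, 0]
Initial: VV[3]=[0, 0, 0, 0]
Event 1: LOCAL 3: VV[3][3]++ -> VV[3]=[0, 0, 0, 1]
Event 2: LOCAL 1: VV[1][1]++ -> VV[1]=[0, 1, 0, 0]
Event 3: LOCAL 1: VV[1][1]++ -> VV[1]=[0, 2, 0, 0]
Event 4: SEND 3->2: VV[3][3]++ -> VV[3]=[0, 0, 0, 2], msg_vec=[0, 0, 0, 2]; VV[2]=max(VV[2],msg_vec) then VV[2][2]++ -> VV[2]=[0, 0, 1, 2]
Event 5: LOCAL 3: VV[3][3]++ -> VV[3]=[0, 0, 0, 3]
Final vectors: VV[0]=[0, 0, 0, 0]; VV[1]=[0, 2, 0, 0]; VV[2]=[0, 0, 1, 2]; VV[3]=[0, 0, 0, 3]

Answer: 0 0 0 0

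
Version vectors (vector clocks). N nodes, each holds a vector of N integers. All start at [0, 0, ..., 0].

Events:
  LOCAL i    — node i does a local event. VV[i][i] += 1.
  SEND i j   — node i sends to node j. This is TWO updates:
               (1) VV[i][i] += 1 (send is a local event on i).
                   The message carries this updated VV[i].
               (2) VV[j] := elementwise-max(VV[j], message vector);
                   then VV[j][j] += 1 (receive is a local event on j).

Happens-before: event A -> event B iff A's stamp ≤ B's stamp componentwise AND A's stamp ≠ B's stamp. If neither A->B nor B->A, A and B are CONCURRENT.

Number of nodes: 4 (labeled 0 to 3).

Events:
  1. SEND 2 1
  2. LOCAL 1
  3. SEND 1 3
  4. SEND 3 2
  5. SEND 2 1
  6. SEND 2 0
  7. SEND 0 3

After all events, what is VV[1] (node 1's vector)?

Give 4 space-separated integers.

Initial: VV[0]=[0, 0, 0, 0]
Initial: VV[1]=[0, 0, 0, 0]
Initial: VV[2]=[0, 0, 0, 0]
Initial: VV[3]=[0, 0, 0, 0]
Event 1: SEND 2->1: VV[2][2]++ -> VV[2]=[0, 0, 1, 0], msg_vec=[0, 0, 1, 0]; VV[1]=max(VV[1],msg_vec) then VV[1][1]++ -> VV[1]=[0, 1, 1, 0]
Event 2: LOCAL 1: VV[1][1]++ -> VV[1]=[0, 2, 1, 0]
Event 3: SEND 1->3: VV[1][1]++ -> VV[1]=[0, 3, 1, 0], msg_vec=[0, 3, 1, 0]; VV[3]=max(VV[3],msg_vec) then VV[3][3]++ -> VV[3]=[0, 3, 1, 1]
Event 4: SEND 3->2: VV[3][3]++ -> VV[3]=[0, 3, 1, 2], msg_vec=[0, 3, 1, 2]; VV[2]=max(VV[2],msg_vec) then VV[2][2]++ -> VV[2]=[0, 3, 2, 2]
Event 5: SEND 2->1: VV[2][2]++ -> VV[2]=[0, 3, 3, 2], msg_vec=[0, 3, 3, 2]; VV[1]=max(VV[1],msg_vec) then VV[1][1]++ -> VV[1]=[0, 4, 3, 2]
Event 6: SEND 2->0: VV[2][2]++ -> VV[2]=[0, 3, 4, 2], msg_vec=[0, 3, 4, 2]; VV[0]=max(VV[0],msg_vec) then VV[0][0]++ -> VV[0]=[1, 3, 4, 2]
Event 7: SEND 0->3: VV[0][0]++ -> VV[0]=[2, 3, 4, 2], msg_vec=[2, 3, 4, 2]; VV[3]=max(VV[3],msg_vec) then VV[3][3]++ -> VV[3]=[2, 3, 4, 3]
Final vectors: VV[0]=[2, 3, 4, 2]; VV[1]=[0, 4, 3, 2]; VV[2]=[0, 3, 4, 2]; VV[3]=[2, 3, 4, 3]

Answer: 0 4 3 2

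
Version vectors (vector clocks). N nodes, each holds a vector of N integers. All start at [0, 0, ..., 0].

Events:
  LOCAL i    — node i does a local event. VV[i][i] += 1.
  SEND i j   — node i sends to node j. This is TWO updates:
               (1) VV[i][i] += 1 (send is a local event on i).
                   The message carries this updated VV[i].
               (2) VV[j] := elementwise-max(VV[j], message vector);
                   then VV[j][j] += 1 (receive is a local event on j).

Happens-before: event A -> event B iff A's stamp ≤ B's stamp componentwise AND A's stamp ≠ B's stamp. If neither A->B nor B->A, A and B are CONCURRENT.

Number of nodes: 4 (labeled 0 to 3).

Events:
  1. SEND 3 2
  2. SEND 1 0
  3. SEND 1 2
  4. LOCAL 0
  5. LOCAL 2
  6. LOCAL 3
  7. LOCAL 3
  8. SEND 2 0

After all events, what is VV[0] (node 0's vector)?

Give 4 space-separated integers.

Answer: 3 2 4 1

Derivation:
Initial: VV[0]=[0, 0, 0, 0]
Initial: VV[1]=[0, 0, 0, 0]
Initial: VV[2]=[0, 0, 0, 0]
Initial: VV[3]=[0, 0, 0, 0]
Event 1: SEND 3->2: VV[3][3]++ -> VV[3]=[0, 0, 0, 1], msg_vec=[0, 0, 0, 1]; VV[2]=max(VV[2],msg_vec) then VV[2][2]++ -> VV[2]=[0, 0, 1, 1]
Event 2: SEND 1->0: VV[1][1]++ -> VV[1]=[0, 1, 0, 0], msg_vec=[0, 1, 0, 0]; VV[0]=max(VV[0],msg_vec) then VV[0][0]++ -> VV[0]=[1, 1, 0, 0]
Event 3: SEND 1->2: VV[1][1]++ -> VV[1]=[0, 2, 0, 0], msg_vec=[0, 2, 0, 0]; VV[2]=max(VV[2],msg_vec) then VV[2][2]++ -> VV[2]=[0, 2, 2, 1]
Event 4: LOCAL 0: VV[0][0]++ -> VV[0]=[2, 1, 0, 0]
Event 5: LOCAL 2: VV[2][2]++ -> VV[2]=[0, 2, 3, 1]
Event 6: LOCAL 3: VV[3][3]++ -> VV[3]=[0, 0, 0, 2]
Event 7: LOCAL 3: VV[3][3]++ -> VV[3]=[0, 0, 0, 3]
Event 8: SEND 2->0: VV[2][2]++ -> VV[2]=[0, 2, 4, 1], msg_vec=[0, 2, 4, 1]; VV[0]=max(VV[0],msg_vec) then VV[0][0]++ -> VV[0]=[3, 2, 4, 1]
Final vectors: VV[0]=[3, 2, 4, 1]; VV[1]=[0, 2, 0, 0]; VV[2]=[0, 2, 4, 1]; VV[3]=[0, 0, 0, 3]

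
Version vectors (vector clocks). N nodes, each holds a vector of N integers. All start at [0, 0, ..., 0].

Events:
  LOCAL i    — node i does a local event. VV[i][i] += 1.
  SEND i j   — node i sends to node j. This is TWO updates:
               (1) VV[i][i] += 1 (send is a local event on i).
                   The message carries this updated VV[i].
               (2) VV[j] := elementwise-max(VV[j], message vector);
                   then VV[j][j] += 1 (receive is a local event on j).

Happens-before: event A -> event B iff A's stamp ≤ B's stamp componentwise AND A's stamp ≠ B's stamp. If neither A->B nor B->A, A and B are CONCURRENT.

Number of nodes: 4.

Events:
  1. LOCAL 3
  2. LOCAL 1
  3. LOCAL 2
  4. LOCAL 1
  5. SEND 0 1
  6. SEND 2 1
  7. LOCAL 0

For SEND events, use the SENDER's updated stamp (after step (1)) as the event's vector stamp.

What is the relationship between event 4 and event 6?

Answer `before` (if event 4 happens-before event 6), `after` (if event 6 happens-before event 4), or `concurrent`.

Answer: concurrent

Derivation:
Initial: VV[0]=[0, 0, 0, 0]
Initial: VV[1]=[0, 0, 0, 0]
Initial: VV[2]=[0, 0, 0, 0]
Initial: VV[3]=[0, 0, 0, 0]
Event 1: LOCAL 3: VV[3][3]++ -> VV[3]=[0, 0, 0, 1]
Event 2: LOCAL 1: VV[1][1]++ -> VV[1]=[0, 1, 0, 0]
Event 3: LOCAL 2: VV[2][2]++ -> VV[2]=[0, 0, 1, 0]
Event 4: LOCAL 1: VV[1][1]++ -> VV[1]=[0, 2, 0, 0]
Event 5: SEND 0->1: VV[0][0]++ -> VV[0]=[1, 0, 0, 0], msg_vec=[1, 0, 0, 0]; VV[1]=max(VV[1],msg_vec) then VV[1][1]++ -> VV[1]=[1, 3, 0, 0]
Event 6: SEND 2->1: VV[2][2]++ -> VV[2]=[0, 0, 2, 0], msg_vec=[0, 0, 2, 0]; VV[1]=max(VV[1],msg_vec) then VV[1][1]++ -> VV[1]=[1, 4, 2, 0]
Event 7: LOCAL 0: VV[0][0]++ -> VV[0]=[2, 0, 0, 0]
Event 4 stamp: [0, 2, 0, 0]
Event 6 stamp: [0, 0, 2, 0]
[0, 2, 0, 0] <= [0, 0, 2, 0]? False
[0, 0, 2, 0] <= [0, 2, 0, 0]? False
Relation: concurrent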